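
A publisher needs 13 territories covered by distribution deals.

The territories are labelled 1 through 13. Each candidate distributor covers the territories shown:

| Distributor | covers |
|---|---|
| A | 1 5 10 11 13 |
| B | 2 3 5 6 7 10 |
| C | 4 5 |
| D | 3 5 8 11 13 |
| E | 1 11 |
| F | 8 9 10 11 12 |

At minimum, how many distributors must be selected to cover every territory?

A and B and C and F together: A ∪ B ∪ C ∪ F = {1, 2, 3, 4, 5, 6, 7, 8, 9, 10, 11, 12, 13} — every territory is covered.
Only C contains 4, so C is forced; the remaining 11 territories need at least 3 more distributors (each remaining distributor adds at most 5) — so at least 4 distributors are needed, and 4 is optimal.

4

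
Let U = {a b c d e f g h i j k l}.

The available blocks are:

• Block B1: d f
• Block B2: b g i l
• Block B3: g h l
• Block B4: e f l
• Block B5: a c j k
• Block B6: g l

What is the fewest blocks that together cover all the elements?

B1, B2, B3, B4, and B5 cover everything between them: the union {a, b, c, d, e, f, g, h, i, j, k, l} is all of U.
No 4 of the 6 blocks cover everything (all 15 combinations miss at least one element), so 5 is optimal.

5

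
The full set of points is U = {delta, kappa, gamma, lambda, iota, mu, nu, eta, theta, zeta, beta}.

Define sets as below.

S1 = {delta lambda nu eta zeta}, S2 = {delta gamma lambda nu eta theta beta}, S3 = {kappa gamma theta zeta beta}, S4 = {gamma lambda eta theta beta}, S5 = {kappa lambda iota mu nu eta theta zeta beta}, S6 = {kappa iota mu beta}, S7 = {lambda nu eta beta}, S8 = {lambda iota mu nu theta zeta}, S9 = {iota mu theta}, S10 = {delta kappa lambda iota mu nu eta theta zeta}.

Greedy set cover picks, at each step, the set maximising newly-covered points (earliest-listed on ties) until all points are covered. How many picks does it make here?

2

Greedy: pick S5 (covers 9 new) → pick S2 (covers 2 new). Total picks: 2.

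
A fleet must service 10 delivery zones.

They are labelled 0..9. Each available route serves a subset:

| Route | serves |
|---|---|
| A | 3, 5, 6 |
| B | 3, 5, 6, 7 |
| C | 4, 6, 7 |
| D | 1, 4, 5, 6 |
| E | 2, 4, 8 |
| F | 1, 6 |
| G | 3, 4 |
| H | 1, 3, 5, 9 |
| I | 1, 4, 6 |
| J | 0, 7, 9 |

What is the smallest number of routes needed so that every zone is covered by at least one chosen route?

A and E and I and J together: A ∪ E ∪ I ∪ J = {0, 1, 2, 3, 4, 5, 6, 7, 8, 9} — every zone is covered.
No 3 of the 10 routes cover everything (all 120 combinations miss at least one zone), so 4 is optimal.

4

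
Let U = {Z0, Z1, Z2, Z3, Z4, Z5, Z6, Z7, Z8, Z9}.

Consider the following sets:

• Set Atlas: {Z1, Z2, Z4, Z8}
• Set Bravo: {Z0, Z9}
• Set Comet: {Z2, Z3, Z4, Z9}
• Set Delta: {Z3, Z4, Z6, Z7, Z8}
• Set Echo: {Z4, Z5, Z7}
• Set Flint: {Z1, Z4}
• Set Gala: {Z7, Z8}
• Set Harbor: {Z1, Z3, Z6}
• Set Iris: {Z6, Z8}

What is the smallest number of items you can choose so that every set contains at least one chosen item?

Take H = {Z1, Z4, Z8, Z9}. Each listed set contains at least one of these, so H is a hitting set of size 4.
No choice of 3 items meets every set, so 4 is the minimum.

4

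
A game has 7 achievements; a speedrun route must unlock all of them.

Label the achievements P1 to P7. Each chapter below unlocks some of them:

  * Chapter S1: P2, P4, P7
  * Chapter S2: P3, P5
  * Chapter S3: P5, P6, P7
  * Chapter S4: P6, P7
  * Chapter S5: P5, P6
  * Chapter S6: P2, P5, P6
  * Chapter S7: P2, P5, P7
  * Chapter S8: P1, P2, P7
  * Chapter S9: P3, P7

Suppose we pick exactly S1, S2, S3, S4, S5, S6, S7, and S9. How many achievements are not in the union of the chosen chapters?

Union of S1, S2, S3, S4, S5, S6, S7, S9 = {P2, P3, P4, P5, P6, P7}.
Not covered: P1 — 1 achievement.

1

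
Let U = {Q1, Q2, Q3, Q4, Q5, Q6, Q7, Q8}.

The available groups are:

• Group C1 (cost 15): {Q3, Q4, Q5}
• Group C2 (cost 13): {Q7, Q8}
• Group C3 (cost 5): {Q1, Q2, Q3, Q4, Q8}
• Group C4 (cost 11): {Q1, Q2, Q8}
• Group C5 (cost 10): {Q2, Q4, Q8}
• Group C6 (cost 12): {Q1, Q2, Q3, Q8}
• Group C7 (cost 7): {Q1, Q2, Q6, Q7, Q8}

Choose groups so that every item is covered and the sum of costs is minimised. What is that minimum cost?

C1, C7 together cover every item (C1 ∪ C7 = {Q1, Q2, Q3, Q4, Q5, Q6, Q7, Q8}); total cost 15 + 7 = 22.
The greedy pick C3, C7, C1 costs 27; no covering selection beats 22.

22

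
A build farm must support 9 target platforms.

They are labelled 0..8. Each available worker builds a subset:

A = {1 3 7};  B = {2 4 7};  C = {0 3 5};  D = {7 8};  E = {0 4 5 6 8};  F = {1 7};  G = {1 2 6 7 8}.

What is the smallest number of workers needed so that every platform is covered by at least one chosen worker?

Take {C, E, G}. Their union is {0, 1, 2, 3, 4, 5, 6, 7, 8}, which is all 9 platforms.
No 2 of the 7 workers cover everything (all 21 combinations miss at least one platform), so 3 is optimal.

3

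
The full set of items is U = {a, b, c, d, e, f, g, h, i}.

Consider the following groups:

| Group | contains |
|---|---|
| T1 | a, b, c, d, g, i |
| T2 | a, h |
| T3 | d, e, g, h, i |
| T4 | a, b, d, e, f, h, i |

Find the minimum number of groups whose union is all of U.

Take {T1, T4}. Their union is {a, b, c, d, e, f, g, h, i}, which is all 9 items.
No single group has all 9 items (the largest, T4, has 7), so 2 is optimal.

2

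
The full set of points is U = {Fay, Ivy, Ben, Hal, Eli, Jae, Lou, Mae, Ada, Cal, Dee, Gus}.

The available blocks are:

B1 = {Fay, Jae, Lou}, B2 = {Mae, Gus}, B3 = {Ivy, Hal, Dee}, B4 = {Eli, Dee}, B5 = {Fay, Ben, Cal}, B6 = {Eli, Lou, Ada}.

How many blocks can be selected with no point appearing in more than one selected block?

4

B2, B3, B5, B6 are pairwise disjoint (B2={Mae,Gus}; B3={Ivy,Hal,Dee}; B5={Fay,Ben,Cal}; B6={Eli,Lou,Ada}).
Every remaining block overlaps one of these, and no 5 of the listed blocks are pairwise disjoint, so 4 is the maximum.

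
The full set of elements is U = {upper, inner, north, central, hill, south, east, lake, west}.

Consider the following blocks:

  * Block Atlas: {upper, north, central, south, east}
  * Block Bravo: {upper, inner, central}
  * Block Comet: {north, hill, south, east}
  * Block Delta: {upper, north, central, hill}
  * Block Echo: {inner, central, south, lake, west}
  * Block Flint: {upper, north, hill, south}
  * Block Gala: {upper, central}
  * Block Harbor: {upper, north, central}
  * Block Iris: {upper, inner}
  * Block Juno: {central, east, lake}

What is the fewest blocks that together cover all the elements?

Atlas, Echo, and Flint cover everything between them: the union {upper, inner, north, central, hill, south, east, lake, west} is all of U.
Only Echo contains west, so Echo is forced; the remaining 4 elements need at least 2 more blocks (each remaining block adds at most 3) — so at least 3 blocks are needed, and 3 is optimal.

3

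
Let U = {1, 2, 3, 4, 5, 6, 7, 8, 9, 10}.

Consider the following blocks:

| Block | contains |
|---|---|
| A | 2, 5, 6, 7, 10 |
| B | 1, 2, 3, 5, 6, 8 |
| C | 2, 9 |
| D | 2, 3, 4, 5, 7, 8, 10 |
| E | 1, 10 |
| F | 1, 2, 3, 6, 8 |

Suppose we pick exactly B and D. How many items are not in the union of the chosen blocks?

1

Union of B, D = {1, 2, 3, 4, 5, 6, 7, 8, 10}.
Not covered: 9 — 1 item.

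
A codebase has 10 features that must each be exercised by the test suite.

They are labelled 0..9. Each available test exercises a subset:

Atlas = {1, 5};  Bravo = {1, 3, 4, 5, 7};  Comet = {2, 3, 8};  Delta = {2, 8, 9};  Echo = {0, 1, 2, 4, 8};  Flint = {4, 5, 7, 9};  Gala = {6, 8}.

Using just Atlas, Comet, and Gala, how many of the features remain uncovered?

4

Union of Atlas, Comet, Gala = {1, 2, 3, 5, 6, 8}.
Not covered: 0, 4, 7, 9 — 4 features.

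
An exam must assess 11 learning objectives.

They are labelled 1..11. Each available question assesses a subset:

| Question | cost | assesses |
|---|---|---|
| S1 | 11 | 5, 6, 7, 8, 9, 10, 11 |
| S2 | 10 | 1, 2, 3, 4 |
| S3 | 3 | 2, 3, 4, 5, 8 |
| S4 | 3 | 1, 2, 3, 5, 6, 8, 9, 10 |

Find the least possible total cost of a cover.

S1, S3, S4 together cover every objective (S1 ∪ S3 ∪ S4 = {1, 2, 3, 4, 5, 6, 7, 8, 9, 10, 11}); total cost 11 + 3 + 3 = 17.
No covering selection has total cost below 17.

17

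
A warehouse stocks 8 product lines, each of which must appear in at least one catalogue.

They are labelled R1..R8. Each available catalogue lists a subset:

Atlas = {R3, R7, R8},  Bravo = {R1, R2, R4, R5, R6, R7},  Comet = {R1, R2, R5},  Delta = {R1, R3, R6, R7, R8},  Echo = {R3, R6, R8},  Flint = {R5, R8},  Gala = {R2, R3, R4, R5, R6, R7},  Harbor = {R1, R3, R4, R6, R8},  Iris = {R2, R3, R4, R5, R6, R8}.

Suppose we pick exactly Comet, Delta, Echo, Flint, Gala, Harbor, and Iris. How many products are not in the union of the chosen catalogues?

0

Union of Comet, Delta, Echo, Flint, Gala, Harbor, Iris = {R1, R2, R3, R4, R5, R6, R7, R8} — that's every product, so 0 are uncovered.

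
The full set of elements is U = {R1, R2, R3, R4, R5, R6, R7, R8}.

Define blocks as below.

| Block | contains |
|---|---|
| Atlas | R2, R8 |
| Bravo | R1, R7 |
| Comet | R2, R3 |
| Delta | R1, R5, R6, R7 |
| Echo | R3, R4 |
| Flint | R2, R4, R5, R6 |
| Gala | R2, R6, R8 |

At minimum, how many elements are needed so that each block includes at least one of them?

H = {R1, R2, R4} meets every block (each contains at least one member of H), and |H| = 3.
The blocks Atlas, Bravo, Echo are pairwise disjoint, so any hitting set needs a separate element for each — at least 3. Hence 3 is optimal.

3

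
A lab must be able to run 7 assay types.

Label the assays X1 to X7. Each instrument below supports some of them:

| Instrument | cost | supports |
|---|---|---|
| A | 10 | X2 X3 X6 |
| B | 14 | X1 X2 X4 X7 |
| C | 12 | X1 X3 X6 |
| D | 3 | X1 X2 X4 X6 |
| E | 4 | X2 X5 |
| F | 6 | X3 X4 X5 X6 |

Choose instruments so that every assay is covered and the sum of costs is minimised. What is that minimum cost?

B, F together cover every assay (B ∪ F = {X1, X2, X3, X4, X5, X6, X7}); total cost 14 + 6 = 20.
The greedy pick D, F, B costs 23; no covering selection beats 20.

20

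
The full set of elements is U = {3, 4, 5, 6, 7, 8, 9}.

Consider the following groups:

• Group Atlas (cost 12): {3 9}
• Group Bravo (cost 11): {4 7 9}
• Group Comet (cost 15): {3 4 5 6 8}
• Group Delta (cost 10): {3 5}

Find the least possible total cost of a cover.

Bravo, Comet together cover every element (Bravo ∪ Comet = {3, 4, 5, 6, 7, 8, 9}); total cost 11 + 15 = 26.
No covering selection has total cost below 26.

26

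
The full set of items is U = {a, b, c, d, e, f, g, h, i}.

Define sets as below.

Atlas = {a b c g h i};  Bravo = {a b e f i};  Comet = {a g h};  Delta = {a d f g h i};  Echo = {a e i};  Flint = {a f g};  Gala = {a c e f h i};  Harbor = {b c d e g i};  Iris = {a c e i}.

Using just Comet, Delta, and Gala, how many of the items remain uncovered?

Union of Comet, Delta, Gala = {a, c, d, e, f, g, h, i}.
Not covered: b — 1 item.

1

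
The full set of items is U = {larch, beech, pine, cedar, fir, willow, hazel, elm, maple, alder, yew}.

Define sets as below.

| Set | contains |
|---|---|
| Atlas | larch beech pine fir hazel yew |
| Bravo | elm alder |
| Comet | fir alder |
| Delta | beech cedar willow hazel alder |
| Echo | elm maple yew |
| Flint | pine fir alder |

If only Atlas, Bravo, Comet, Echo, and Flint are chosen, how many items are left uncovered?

Union of Atlas, Bravo, Comet, Echo, Flint = {larch, beech, pine, fir, hazel, elm, maple, alder, yew}.
Not covered: cedar, willow — 2 items.

2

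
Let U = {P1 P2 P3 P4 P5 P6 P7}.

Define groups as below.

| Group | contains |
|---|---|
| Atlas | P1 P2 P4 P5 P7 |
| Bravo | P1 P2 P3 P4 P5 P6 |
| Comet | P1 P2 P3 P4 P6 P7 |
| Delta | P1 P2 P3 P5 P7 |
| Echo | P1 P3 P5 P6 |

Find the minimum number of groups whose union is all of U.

2

Atlas and Bravo cover everything between them: the union {P1, P2, P3, P4, P5, P6, P7} is all of U.
No single group has all 7 elements (the largest, Bravo, has 6), so 2 is optimal.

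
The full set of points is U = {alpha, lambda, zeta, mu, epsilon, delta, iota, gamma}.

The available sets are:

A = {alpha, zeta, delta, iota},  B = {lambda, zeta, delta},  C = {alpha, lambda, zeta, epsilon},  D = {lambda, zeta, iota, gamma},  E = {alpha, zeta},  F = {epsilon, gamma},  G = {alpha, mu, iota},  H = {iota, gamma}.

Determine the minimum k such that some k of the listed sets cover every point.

Take {B, F, G}. Their union is {alpha, lambda, zeta, mu, epsilon, delta, iota, gamma}, which is all 8 points.
Only G contains mu, so G is forced; the remaining 5 points need at least 2 more sets (each remaining set adds at most 3) — so at least 3 sets are needed, and 3 is optimal.

3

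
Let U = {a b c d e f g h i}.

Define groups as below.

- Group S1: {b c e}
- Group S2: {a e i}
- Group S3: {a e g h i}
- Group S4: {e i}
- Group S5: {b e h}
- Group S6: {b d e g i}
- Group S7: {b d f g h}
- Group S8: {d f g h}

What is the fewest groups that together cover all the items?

3

S1 and S3 and S7 together: S1 ∪ S3 ∪ S7 = {a, b, c, d, e, f, g, h, i} — every item is covered.
Only S1 contains c, so S1 is forced; the remaining 6 items need at least 2 more groups (each remaining group adds at most 4) — so at least 3 groups are needed, and 3 is optimal.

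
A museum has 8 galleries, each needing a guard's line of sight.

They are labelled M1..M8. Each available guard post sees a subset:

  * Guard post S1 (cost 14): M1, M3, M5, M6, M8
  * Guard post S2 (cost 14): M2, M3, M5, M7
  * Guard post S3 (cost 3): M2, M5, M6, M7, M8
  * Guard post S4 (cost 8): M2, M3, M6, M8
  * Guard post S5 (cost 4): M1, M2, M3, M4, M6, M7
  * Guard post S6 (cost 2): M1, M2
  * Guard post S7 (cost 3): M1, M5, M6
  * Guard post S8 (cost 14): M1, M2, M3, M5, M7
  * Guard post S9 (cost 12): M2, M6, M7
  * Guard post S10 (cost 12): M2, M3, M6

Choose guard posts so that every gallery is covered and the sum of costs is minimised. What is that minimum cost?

7

S3, S5 together cover every gallery (S3 ∪ S5 = {M1, M2, M3, M4, M5, M6, M7, M8}); total cost 3 + 4 = 7.
No covering selection has total cost below 7.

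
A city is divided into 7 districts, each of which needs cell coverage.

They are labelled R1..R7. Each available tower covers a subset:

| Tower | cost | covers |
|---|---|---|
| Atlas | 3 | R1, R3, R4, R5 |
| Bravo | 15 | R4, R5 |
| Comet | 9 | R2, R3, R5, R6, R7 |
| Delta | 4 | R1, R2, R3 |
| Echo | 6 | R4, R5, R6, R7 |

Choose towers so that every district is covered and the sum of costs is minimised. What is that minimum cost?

Delta, Echo together cover every district (Delta ∪ Echo = {R1, R2, R3, R4, R5, R6, R7}); total cost 4 + 6 = 10.
The greedy pick Atlas, Comet costs 12; no covering selection beats 10.

10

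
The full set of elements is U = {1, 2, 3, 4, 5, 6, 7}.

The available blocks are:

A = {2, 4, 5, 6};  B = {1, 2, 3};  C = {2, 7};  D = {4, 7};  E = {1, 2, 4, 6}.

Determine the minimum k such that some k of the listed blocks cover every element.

3

Take {A, B, D}. Their union is {1, 2, 3, 4, 5, 6, 7}, which is all 7 elements.
Only B contains 3, so B is forced; the remaining 4 elements need at least 2 more blocks (each remaining block adds at most 3) — so at least 3 blocks are needed, and 3 is optimal.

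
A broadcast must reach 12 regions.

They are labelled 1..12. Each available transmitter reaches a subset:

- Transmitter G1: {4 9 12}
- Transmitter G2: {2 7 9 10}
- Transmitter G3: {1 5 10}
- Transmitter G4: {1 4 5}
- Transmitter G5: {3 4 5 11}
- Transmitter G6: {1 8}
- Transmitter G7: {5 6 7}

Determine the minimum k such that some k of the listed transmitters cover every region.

Take {G1, G2, G5, G6, G7}. Their union is {1, 2, 3, 4, 5, 6, 7, 8, 9, 10, 11, 12}, which is all 12 regions.
No 4 of the 7 transmitters cover everything (all 35 combinations miss at least one region), so 5 is optimal.

5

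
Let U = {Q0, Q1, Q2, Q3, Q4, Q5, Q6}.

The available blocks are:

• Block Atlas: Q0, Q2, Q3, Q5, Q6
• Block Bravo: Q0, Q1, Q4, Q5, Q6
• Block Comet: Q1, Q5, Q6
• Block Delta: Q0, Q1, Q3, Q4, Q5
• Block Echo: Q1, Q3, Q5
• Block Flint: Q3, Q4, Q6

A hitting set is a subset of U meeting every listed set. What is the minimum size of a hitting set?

The 2 items {Q1, Q6} hit every block.
No single item lies in every block, so at least 2 are needed and 2 is optimal.

2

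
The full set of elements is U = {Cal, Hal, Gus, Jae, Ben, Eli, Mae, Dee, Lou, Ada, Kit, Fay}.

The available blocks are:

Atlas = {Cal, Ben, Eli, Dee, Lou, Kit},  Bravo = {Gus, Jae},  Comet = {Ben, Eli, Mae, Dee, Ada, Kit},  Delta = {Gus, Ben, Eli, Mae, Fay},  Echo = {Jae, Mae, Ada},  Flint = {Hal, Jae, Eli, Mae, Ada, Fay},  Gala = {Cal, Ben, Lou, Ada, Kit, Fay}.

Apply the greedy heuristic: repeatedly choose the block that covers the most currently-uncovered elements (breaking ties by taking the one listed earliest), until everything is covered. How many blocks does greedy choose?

3

Greedy: pick Atlas (covers 6 new) → pick Flint (covers 5 new) → pick Bravo (covers 1 new). Total picks: 3.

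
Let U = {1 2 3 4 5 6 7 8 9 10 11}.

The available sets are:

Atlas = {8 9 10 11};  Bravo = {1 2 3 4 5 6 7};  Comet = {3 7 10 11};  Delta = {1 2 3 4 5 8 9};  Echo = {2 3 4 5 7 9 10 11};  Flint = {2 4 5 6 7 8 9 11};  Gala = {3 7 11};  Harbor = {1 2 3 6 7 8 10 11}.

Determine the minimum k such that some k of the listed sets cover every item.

Take {Echo, Harbor}. Their union is {1, 2, 3, 4, 5, 6, 7, 8, 9, 10, 11}, which is all 11 items.
No single set has all 11 items (the largest, Echo, has 8), so 2 is optimal.

2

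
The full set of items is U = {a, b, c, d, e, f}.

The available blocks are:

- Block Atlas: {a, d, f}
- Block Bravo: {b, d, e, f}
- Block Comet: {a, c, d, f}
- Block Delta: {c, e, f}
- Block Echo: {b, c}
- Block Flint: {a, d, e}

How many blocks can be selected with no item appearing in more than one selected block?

Atlas, Echo are pairwise disjoint (Atlas={a,d,f}; Echo={b,c}).
Every remaining block overlaps one of these, and no 3 of the listed blocks are pairwise disjoint, so 2 is the maximum.

2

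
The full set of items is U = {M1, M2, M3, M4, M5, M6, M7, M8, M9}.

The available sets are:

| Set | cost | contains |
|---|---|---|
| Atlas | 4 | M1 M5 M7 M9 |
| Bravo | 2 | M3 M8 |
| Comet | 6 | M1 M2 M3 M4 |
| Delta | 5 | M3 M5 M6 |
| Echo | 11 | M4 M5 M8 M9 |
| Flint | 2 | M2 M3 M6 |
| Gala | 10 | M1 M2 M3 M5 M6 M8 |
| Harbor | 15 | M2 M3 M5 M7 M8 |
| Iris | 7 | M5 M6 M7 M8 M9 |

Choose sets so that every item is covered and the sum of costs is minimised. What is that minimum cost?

13

Comet, Iris together cover every item (Comet ∪ Iris = {M1, M2, M3, M4, M5, M6, M7, M8, M9}); total cost 6 + 7 = 13.
The greedy pick Flint, Atlas, Bravo, Comet costs 14; no covering selection beats 13.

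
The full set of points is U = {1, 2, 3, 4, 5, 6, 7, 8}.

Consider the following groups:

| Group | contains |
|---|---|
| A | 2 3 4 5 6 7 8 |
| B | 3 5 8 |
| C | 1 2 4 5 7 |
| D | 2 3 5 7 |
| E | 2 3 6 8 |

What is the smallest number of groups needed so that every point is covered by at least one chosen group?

A and C cover everything between them: the union {1, 2, 3, 4, 5, 6, 7, 8} is all of U.
No single group has all 8 points (the largest, A, has 7), so 2 is optimal.

2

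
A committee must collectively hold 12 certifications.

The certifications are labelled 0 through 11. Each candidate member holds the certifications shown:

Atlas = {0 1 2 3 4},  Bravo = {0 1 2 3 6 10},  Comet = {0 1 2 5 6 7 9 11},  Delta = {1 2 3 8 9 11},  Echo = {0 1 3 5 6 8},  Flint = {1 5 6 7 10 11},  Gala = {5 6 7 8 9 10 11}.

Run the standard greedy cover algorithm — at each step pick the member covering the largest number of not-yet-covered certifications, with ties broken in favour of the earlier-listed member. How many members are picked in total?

3

Greedy: pick Comet (covers 8 new) → pick Atlas (covers 2 new) → pick Gala (covers 2 new). Total picks: 3.
(The true minimum cover uses only 2 members, so greedy is not optimal here.)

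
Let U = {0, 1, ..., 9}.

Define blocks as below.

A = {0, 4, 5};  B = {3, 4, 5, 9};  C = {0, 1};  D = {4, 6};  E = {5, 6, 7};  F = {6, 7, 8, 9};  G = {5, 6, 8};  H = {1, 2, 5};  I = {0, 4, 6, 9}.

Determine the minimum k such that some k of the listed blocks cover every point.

4

B, F, H, and I cover everything between them: the union {0, 1, 2, 3, 4, 5, 6, 7, 8, 9} is all of U.
No 3 of the 9 blocks cover everything (all 84 combinations miss at least one point), so 4 is optimal.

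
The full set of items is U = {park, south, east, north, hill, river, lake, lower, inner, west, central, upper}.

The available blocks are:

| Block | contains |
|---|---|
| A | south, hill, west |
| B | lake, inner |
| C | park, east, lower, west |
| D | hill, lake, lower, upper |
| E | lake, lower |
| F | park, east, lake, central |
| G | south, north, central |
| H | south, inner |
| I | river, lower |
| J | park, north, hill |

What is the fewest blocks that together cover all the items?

C and D and G and H and I together: C ∪ D ∪ G ∪ H ∪ I = {park, south, east, north, hill, river, lake, lower, inner, west, central, upper} — every item is covered.
No 4 of the 10 blocks cover everything (all 210 combinations miss at least one item), so 5 is optimal.

5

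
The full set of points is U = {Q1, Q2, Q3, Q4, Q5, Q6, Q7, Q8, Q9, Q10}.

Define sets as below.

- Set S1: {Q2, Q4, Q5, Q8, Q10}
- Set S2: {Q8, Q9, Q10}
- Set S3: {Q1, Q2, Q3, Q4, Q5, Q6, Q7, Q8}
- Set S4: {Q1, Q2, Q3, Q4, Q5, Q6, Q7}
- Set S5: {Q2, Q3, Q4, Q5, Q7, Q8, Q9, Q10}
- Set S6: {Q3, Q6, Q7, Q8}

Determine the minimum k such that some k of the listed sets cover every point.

2

S4 and S5 together: S4 ∪ S5 = {Q1, Q2, Q3, Q4, Q5, Q6, Q7, Q8, Q9, Q10} — every point is covered.
No single set has all 10 points (the largest, S3, has 8), so 2 is optimal.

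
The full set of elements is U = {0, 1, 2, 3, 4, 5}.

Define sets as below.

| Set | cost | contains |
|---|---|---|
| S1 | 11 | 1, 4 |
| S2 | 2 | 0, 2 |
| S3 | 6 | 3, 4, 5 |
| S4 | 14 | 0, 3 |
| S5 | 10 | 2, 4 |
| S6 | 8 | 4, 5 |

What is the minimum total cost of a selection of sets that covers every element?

19

S1, S2, S3 together cover every element (S1 ∪ S2 ∪ S3 = {0, 1, 2, 3, 4, 5}); total cost 11 + 2 + 6 = 19.
No covering selection has total cost below 19.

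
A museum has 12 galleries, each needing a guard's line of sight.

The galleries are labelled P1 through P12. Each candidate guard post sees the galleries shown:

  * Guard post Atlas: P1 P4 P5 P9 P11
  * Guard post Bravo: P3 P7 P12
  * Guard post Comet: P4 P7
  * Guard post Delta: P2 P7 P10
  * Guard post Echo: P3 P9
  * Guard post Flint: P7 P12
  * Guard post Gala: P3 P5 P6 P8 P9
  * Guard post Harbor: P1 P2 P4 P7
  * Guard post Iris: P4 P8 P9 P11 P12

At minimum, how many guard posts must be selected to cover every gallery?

4

Atlas and Delta and Gala and Iris together: Atlas ∪ Delta ∪ Gala ∪ Iris = {P1, P2, P3, P4, P5, P6, P7, P8, P9, P10, P11, P12} — every gallery is covered.
No 3 of the 9 guard posts cover everything (all 84 combinations miss at least one gallery), so 4 is optimal.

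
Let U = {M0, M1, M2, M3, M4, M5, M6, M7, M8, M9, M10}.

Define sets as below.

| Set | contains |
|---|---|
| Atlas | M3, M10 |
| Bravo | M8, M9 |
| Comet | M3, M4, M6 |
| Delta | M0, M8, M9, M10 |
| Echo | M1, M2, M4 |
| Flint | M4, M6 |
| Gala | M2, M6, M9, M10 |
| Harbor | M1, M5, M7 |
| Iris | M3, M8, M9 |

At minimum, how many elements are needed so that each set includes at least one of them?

4

H = {M1, M3, M6, M9} meets every set (each contains at least one member of H), and |H| = 4.
The sets Atlas, Bravo, Flint, Harbor are pairwise disjoint, so any hitting set needs a separate element for each — at least 4. Hence 4 is optimal.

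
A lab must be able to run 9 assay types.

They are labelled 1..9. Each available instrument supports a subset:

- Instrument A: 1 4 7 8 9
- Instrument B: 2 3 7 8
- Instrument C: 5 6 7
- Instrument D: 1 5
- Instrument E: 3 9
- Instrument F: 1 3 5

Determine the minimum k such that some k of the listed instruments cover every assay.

A and B and C together: A ∪ B ∪ C = {1, 2, 3, 4, 5, 6, 7, 8, 9} — every assay is covered.
Only B contains 2, so B is forced; the remaining 5 assays need at least 2 more instruments (each remaining instrument adds at most 3) — so at least 3 instruments are needed, and 3 is optimal.

3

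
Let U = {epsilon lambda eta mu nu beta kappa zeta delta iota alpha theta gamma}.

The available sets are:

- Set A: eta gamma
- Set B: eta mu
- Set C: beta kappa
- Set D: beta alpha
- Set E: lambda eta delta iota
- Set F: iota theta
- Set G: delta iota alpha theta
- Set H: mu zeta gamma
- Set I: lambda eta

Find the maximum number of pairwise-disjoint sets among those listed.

4

C, F, H, I are pairwise disjoint (C={beta,kappa}; F={iota,theta}; H={mu,zeta,gamma}; I={lambda,eta}).
Every remaining set overlaps one of these, and no 5 of the listed sets are pairwise disjoint, so 4 is the maximum.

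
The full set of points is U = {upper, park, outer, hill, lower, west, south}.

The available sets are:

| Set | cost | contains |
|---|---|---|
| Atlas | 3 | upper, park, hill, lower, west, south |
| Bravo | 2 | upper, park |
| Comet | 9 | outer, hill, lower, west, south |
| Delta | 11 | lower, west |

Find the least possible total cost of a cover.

11

Bravo, Comet together cover every point (Bravo ∪ Comet = {upper, park, outer, hill, lower, west, south}); total cost 2 + 9 = 11.
The greedy pick Atlas, Comet costs 12; no covering selection beats 11.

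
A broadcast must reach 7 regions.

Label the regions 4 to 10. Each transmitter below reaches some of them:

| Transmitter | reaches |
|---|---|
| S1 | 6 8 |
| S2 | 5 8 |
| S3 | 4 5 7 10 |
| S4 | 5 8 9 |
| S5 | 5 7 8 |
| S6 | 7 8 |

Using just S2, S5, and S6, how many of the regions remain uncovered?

Union of S2, S5, S6 = {5, 7, 8}.
Not covered: 4, 6, 9, 10 — 4 regions.

4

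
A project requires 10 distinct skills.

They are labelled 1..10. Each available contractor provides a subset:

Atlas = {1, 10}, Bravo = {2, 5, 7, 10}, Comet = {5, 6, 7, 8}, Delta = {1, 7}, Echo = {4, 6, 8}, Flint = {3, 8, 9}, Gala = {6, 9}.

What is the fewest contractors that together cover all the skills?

Bravo and Delta and Echo and Flint together: Bravo ∪ Delta ∪ Echo ∪ Flint = {1, 2, 3, 4, 5, 6, 7, 8, 9, 10} — every skill is covered.
No 3 of the 7 contractors cover everything (all 35 combinations miss at least one skill), so 4 is optimal.

4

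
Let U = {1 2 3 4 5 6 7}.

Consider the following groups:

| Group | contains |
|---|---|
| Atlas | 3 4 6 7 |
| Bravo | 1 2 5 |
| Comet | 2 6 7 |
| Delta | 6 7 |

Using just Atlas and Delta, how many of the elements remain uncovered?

3

Union of Atlas, Delta = {3, 4, 6, 7}.
Not covered: 1, 2, 5 — 3 elements.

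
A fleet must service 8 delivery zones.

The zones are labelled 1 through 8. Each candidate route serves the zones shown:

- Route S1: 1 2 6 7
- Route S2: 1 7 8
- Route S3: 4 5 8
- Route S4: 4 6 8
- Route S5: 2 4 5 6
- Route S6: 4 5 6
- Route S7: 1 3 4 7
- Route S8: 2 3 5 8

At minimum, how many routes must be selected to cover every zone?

3

S2 and S5 and S8 together: S2 ∪ S5 ∪ S8 = {1, 2, 3, 4, 5, 6, 7, 8} — every zone is covered.
No 2 of the 8 routes cover everything (all 28 combinations miss at least one zone), so 3 is optimal.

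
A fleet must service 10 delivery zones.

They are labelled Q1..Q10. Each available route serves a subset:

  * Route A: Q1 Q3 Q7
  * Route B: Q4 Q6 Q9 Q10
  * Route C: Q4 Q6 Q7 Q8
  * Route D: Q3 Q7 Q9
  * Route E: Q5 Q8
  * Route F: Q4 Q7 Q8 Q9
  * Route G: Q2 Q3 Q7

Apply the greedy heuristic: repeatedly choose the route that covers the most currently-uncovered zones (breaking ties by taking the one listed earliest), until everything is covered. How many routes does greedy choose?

Greedy: pick B (covers 4 new) → pick A (covers 3 new) → pick E (covers 2 new) → pick G (covers 1 new). Total picks: 4.

4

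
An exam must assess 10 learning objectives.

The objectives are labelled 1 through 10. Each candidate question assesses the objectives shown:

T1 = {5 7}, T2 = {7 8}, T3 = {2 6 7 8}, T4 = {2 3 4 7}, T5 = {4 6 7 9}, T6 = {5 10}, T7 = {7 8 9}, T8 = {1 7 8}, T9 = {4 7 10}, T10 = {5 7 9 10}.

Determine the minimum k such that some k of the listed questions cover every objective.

4

Take {T4, T5, T6, T8}. Their union is {1, 2, 3, 4, 5, 6, 7, 8, 9, 10}, which is all 10 objectives.
Only T8 contains 1, so T8 is forced; the remaining 7 objectives need at least 3 more questions (each remaining question adds at most 3) — so at least 4 questions are needed, and 4 is optimal.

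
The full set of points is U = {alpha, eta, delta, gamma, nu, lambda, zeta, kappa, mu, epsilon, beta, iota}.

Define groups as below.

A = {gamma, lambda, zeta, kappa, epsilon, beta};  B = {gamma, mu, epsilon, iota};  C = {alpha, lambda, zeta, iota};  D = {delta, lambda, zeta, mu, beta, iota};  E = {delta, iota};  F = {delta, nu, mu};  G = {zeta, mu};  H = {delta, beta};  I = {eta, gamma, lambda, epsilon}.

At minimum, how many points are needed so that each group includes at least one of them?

3

Take T = {delta, gamma, zeta}. Each listed group contains at least one of these, so T is a hitting set of size 3.
The groups E, G, I are pairwise disjoint, so any hitting set needs a separate point for each — at least 3. Hence 3 is optimal.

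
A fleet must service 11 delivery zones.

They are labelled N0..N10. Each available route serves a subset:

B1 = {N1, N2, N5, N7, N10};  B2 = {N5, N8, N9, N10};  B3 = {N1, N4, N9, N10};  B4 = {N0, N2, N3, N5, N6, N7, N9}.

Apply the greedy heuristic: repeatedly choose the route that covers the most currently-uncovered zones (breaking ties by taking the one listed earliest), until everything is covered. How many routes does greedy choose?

3

Greedy: pick B4 (covers 7 new) → pick B3 (covers 3 new) → pick B2 (covers 1 new). Total picks: 3.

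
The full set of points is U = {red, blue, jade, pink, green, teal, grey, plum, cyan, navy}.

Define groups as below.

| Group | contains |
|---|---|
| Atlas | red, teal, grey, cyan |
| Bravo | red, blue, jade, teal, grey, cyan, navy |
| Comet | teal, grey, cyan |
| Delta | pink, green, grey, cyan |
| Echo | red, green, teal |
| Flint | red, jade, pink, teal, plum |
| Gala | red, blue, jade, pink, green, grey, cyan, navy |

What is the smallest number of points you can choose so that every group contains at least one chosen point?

2

Take H = {teal, grey}. Each listed group contains at least one of these, so H is a hitting set of size 2.
No single point lies in every group, so at least 2 are needed and 2 is optimal.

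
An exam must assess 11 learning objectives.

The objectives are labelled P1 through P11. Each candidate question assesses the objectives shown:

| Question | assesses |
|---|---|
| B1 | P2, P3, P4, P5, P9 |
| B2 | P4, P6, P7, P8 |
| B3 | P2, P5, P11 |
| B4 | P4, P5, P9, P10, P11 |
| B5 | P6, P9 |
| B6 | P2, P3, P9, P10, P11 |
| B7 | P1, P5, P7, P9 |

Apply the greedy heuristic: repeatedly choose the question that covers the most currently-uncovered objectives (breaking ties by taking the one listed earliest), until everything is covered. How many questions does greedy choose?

4

Greedy: pick B1 (covers 5 new) → pick B2 (covers 3 new) → pick B4 (covers 2 new) → pick B7 (covers 1 new). Total picks: 4.
(The true minimum cover uses only 3 questions, so greedy is not optimal here.)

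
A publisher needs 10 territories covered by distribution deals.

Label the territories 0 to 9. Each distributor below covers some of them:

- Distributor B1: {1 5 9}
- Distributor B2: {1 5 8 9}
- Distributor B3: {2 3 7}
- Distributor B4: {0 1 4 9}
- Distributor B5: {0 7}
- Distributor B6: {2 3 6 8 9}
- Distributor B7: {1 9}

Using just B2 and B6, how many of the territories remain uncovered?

3

Union of B2, B6 = {1, 2, 3, 5, 6, 8, 9}.
Not covered: 0, 4, 7 — 3 territories.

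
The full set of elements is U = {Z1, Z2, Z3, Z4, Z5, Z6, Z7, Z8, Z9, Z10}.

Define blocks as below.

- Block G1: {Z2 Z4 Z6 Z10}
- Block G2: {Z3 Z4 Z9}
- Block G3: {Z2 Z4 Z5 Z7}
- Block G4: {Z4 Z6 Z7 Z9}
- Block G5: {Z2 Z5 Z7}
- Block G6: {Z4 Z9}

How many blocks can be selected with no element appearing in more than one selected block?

G2, G5 are pairwise disjoint (G2={Z3,Z4,Z9}; G5={Z2,Z5,Z7}).
Every remaining block overlaps one of these, and no 3 of the listed blocks are pairwise disjoint, so 2 is the maximum.

2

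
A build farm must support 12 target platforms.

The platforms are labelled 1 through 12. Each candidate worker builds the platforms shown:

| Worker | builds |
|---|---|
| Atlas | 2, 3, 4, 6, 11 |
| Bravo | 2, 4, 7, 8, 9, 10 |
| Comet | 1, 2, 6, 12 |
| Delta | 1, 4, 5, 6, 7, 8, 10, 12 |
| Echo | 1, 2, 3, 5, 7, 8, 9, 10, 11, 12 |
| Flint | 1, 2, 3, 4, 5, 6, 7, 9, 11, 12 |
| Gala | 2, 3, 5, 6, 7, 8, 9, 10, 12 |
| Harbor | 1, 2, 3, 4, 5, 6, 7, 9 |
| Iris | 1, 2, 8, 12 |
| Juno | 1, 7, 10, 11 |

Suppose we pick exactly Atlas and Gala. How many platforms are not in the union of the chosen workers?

Union of Atlas, Gala = {2, 3, 4, 5, 6, 7, 8, 9, 10, 11, 12}.
Not covered: 1 — 1 platform.

1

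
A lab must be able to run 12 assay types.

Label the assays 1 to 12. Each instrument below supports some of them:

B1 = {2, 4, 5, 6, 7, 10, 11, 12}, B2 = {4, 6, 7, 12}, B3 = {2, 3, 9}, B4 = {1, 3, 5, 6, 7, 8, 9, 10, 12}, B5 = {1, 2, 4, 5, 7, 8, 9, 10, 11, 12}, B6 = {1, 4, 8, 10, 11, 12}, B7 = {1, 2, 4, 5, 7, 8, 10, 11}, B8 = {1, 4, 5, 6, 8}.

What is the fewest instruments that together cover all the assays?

2

B4 and B5 together: B4 ∪ B5 = {1, 2, 3, 4, 5, 6, 7, 8, 9, 10, 11, 12} — every assay is covered.
No single instrument has all 12 assays (the largest, B5, has 10), so 2 is optimal.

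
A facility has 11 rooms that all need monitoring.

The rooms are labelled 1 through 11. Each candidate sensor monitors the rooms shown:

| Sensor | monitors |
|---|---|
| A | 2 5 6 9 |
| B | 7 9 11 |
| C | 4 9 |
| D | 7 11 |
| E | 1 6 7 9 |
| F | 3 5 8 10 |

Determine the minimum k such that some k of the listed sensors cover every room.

A and B and C and E and F together: A ∪ B ∪ C ∪ E ∪ F = {1, 2, 3, 4, 5, 6, 7, 8, 9, 10, 11} — every room is covered.
No 4 of the 6 sensors cover everything (all 15 combinations miss at least one room), so 5 is optimal.

5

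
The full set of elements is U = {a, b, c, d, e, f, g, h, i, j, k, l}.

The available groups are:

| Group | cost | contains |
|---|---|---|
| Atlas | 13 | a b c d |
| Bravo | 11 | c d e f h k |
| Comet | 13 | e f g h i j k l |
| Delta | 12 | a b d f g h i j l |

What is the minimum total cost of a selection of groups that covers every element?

Bravo, Delta together cover every element (Bravo ∪ Delta = {a, b, c, d, e, f, g, h, i, j, k, l}); total cost 11 + 12 = 23.
No covering selection has total cost below 23.

23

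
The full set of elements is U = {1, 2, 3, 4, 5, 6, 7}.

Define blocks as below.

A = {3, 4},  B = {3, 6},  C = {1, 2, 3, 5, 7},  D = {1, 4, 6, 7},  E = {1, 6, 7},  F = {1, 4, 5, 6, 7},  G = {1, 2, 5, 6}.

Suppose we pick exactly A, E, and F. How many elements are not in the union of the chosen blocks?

1

Union of A, E, F = {1, 3, 4, 5, 6, 7}.
Not covered: 2 — 1 element.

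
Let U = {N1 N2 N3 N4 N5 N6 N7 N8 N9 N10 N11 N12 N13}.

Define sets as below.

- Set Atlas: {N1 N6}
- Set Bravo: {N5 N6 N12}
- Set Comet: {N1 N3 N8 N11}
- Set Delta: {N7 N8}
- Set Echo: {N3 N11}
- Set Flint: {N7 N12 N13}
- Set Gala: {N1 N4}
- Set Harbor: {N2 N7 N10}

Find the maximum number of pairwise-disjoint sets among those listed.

4

Bravo, Delta, Echo, Gala are pairwise disjoint (Bravo={N5,N6,N12}; Delta={N7,N8}; Echo={N3,N11}; Gala={N1,N4}).
Every remaining set overlaps one of these, and no 5 of the listed sets are pairwise disjoint, so 4 is the maximum.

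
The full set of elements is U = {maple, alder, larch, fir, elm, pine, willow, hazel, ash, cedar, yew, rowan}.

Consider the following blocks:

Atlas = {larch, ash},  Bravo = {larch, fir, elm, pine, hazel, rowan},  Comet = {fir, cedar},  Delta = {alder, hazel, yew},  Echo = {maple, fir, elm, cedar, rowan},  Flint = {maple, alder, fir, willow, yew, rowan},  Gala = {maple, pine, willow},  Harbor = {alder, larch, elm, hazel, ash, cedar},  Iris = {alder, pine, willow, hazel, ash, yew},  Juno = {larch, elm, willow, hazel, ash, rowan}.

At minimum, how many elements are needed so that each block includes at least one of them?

H = {maple, larch, cedar, yew} meets every block (each contains at least one member of H), and |H| = 4.
The blocks Atlas, Comet, Delta, Gala are pairwise disjoint, so any hitting set needs a separate element for each — at least 4. Hence 4 is optimal.

4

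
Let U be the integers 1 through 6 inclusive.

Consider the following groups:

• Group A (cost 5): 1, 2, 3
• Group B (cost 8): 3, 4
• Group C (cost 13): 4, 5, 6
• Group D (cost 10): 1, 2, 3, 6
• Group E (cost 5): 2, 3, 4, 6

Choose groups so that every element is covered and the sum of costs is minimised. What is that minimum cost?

18

A, C together cover every element (A ∪ C = {1, 2, 3, 4, 5, 6}); total cost 5 + 13 = 18.
The greedy pick E, A, C costs 23; no covering selection beats 18.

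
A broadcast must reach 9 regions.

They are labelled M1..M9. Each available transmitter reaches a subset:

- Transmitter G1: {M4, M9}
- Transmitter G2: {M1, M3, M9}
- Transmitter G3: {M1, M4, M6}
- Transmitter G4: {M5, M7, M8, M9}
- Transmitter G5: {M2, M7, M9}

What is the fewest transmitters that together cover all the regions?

Take {G2, G3, G4, G5}. Their union is {M1, M2, M3, M4, M5, M6, M7, M8, M9}, which is all 9 regions.
No 3 of the 5 transmitters cover everything (all 10 combinations miss at least one region), so 4 is optimal.

4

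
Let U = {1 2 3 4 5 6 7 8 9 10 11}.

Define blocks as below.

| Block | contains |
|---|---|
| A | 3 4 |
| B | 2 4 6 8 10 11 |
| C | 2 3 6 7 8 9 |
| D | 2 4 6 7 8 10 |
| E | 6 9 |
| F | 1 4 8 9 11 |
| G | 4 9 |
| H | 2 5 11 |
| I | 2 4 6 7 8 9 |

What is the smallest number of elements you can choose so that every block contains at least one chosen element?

The 3 elements {2, 3, 9} hit every block.
The blocks A, E, H are pairwise disjoint, so any hitting set needs a separate element for each — at least 3. Hence 3 is optimal.

3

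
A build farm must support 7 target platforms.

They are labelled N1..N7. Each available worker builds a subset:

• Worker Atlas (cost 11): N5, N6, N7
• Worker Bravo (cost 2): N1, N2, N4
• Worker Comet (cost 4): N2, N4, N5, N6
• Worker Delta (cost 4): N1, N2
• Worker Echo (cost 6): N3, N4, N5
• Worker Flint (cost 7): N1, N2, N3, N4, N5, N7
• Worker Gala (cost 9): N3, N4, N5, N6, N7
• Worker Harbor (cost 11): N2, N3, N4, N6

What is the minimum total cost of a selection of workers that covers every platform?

11

Comet, Flint together cover every platform (Comet ∪ Flint = {N1, N2, N3, N4, N5, N6, N7}); total cost 4 + 7 = 11.
The greedy pick Bravo, Comet, Flint costs 13; no covering selection beats 11.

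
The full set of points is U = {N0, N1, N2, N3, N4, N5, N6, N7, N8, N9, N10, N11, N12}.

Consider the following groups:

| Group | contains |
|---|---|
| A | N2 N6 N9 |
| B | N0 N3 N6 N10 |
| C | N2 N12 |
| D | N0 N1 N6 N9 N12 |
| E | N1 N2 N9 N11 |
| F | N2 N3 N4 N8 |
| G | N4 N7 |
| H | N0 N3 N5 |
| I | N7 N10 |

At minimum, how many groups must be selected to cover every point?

D and E and F and H and I together: D ∪ E ∪ F ∪ H ∪ I = {N0, N1, N2, N3, N4, N5, N6, N7, N8, N9, N10, N11, N12} — every point is covered.
No 4 of the 9 groups cover everything (all 126 combinations miss at least one point), so 5 is optimal.

5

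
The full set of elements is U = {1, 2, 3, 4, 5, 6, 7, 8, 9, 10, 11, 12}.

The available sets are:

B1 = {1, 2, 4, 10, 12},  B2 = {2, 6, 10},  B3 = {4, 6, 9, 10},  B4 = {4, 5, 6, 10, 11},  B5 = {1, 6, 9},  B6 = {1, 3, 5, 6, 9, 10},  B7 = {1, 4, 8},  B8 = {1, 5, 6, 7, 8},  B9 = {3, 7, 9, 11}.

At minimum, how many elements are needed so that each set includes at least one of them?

3

The 3 elements {4, 6, 7} hit every set.
The sets B2, B7, B9 are pairwise disjoint, so any hitting set needs a separate element for each — at least 3. Hence 3 is optimal.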